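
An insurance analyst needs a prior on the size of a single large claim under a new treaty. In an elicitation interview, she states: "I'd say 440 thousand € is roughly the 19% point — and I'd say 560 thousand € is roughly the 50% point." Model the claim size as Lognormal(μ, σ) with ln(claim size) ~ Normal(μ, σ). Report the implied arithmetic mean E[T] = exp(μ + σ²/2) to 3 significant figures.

E[T] ≈ 582 thousand €

If T ~ Lognormal(μ,σ) then ln T ~ Normal(μ,σ), so the p-quantile of ln T is μ + z_p·σ.
ln(440) = 6.087 and ln(560) = 6.328; z_{0.19} = -0.8779, z_{0.5} = 0.
σ = (6.328 − 6.087)/(0 − (-0.8779)) = 0.275.
μ = 6.087 − (-0.8779)·0.275 = 6.328.
E[T] = exp(μ + σ²/2) = exp(6.328 + 0.0377) = 582 thousand €.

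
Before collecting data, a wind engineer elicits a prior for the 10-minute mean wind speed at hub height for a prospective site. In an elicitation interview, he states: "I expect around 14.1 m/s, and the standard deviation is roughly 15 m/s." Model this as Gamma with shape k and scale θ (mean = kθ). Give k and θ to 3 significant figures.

k ≈ 0.884, θ ≈ 16

For Gamma(k, scale θ): mean = kθ, variance = kθ², so CV = 1/√k.
CV = SD/mean = 15/14.1 = 1.064, hence k = 1/CV² = 0.884.
Then θ = mean/k = 14.1/0.884 = 16.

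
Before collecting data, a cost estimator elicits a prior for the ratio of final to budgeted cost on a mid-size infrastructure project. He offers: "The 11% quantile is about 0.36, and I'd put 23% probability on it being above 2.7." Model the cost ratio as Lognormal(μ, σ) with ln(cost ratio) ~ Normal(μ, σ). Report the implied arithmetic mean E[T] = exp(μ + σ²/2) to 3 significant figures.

E[T] ≈ 2.14

If T ~ Lognormal(μ,σ) then ln T ~ Normal(μ,σ), so the p-quantile of ln T is μ + z_p·σ.
ln(0.36) = -1.022 and ln(2.7) = 0.9933; z_{0.11} = -1.227, z_{0.77} = 0.7388.
σ = (0.9933 − -1.022)/(0.7388 − (-1.227)) = 1.025.
μ = -1.022 − (-1.227)·1.025 = 0.236.
E[T] = exp(μ + σ²/2) = exp(0.236 + 0.5255) = 2.14.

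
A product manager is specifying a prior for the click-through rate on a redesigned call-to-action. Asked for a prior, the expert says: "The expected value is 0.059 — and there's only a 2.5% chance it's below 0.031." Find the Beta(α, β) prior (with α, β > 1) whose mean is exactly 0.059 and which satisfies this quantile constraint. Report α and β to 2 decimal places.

With mean 0.059 fixed, write α = 0.059s, β = 0.941s where s = α+β.
Need P(θ < 0.031) = 0.025 under Beta(0.059s, 0.941s). Normal approximation: (q−m)/√(m(1−m)/s) ≈ z_{0.025} = -1.96, so s ≈ 0.059·0.941·(-1.96)²/(0.031−0.059)² = 272.0.
At s = 272.0: P(θ<0.031) ≈ 0.011. Adjusting to match 0.025 gives s ≈ 203.24.
So α = 0.059·203.24 ≈ 11.99, β = 0.941·203.24 ≈ 191.25.

α ≈ 11.99, β ≈ 191.25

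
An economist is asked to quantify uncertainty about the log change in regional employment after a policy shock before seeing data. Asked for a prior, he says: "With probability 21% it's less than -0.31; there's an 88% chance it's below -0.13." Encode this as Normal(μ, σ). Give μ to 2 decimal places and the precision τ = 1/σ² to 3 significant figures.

μ = -0.24, τ = 121

The p-quantile of Normal(μ,σ) is μ + z_p·σ, with z_{0.21} = -0.8064 and z_{0.88} = 1.175.
Eliminate σ: μ = (z₂·x₁ − z₁·x₂)/(z₂ − z₁) = (1.175·-0.31 − (-0.8064)·-0.13)/1.981 = -0.24.
Then σ = (x₂ − x₁)/(z₂ − z₁) = (-0.13 − -0.31)/1.981 = 0.09.
Precision τ = 1/σ² = 1/0.09084² = 121.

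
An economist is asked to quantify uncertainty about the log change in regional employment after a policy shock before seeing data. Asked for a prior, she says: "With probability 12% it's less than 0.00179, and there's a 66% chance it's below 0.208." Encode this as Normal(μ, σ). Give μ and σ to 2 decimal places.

For Normal(μ,σ), the p-quantile is μ + z_p·σ. Here z_{0.12} = -1.175, z_{0.66} = 0.4125.
So 0.00179 = μ − 1.175σ and 0.208 = μ + 0.4125σ.
Subtracting: σ = (0.208 − 0.00179)/(0.4125 − (-1.175)) = 0.13.
Then μ = 0.00179 − (-1.175)·0.13 = 0.15.

μ = 0.15, σ = 0.13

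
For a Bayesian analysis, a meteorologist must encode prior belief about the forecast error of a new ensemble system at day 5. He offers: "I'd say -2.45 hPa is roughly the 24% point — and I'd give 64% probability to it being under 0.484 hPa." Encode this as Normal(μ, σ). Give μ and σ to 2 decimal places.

μ = -0.50, σ = 2.76

For Normal(μ,σ), the p-quantile is μ + z_p·σ. Here z_{0.24} = -0.7063, z_{0.64} = 0.3585.
So -2.45 = μ − 0.7063σ and 0.484 = μ + 0.3585σ.
Subtracting: σ = (0.484 − -2.45)/(0.3585 − (-0.7063)) = 2.76.
Then μ = -2.45 − (-0.7063)·2.76 = -0.50.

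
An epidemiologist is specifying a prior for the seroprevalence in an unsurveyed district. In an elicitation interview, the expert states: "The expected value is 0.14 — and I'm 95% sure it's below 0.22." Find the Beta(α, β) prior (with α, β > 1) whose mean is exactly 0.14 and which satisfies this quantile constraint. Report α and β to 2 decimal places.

With mean 0.14 fixed, write α = 0.14s, β = 0.86s where s = α+β.
Need P(θ < 0.22) = 0.95 under Beta(0.14s, 0.86s). Normal approximation: (q−m)/√(m(1−m)/s) ≈ z_{0.95} = 1.64, so s ≈ 0.14·0.86·(1.64)²/(0.22−0.14)² = 50.9.
At s = 50.9: P(θ<0.22) ≈ 0.938. Adjusting to match 0.95 gives s ≈ 59.14.
So α = 0.14·59.14 ≈ 8.28, β = 0.86·59.14 ≈ 50.86.

α ≈ 8.28, β ≈ 50.86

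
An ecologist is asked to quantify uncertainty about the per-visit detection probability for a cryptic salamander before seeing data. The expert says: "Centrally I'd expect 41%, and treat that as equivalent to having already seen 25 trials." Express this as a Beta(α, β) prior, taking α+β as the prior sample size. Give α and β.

Under the effective-sample-size interpretation, Beta(α, β) has prior mean α/(α+β) and prior sample size α+β.
So α+β = 25 and α/(α+β) = 0.41, giving α = 0.41·25 = 10.25 and β = 25 − 10.25 = 14.75.

α = 10.25, β = 14.75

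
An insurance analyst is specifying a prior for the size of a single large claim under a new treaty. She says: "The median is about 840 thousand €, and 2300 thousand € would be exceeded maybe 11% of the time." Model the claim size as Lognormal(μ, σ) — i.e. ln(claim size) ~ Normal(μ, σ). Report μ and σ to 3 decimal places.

μ ≈ 6.733, σ ≈ 0.821

If T ~ Lognormal(μ,σ) then ln T ~ Normal(μ,σ), so the p-quantile of ln T is μ + z_p·σ.
ln(840) = 6.733 and ln(2300) = 7.741; z_{0.5} = 0, z_{0.89} = 1.227.
σ = (7.741 − 6.733)/(1.227 − (0)) = 0.821.
μ = 6.733 − (0)·0.821 = 6.733.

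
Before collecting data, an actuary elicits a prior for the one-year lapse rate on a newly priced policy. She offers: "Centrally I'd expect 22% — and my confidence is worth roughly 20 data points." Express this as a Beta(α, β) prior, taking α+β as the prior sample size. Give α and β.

Under the effective-sample-size interpretation, Beta(α, β) has prior mean α/(α+β) and prior sample size α+β.
So α+β = 20 and α/(α+β) = 0.22, giving α = 0.22·20 = 4.4 and β = 20 − 4.4 = 15.6.

α = 4.4, β = 15.6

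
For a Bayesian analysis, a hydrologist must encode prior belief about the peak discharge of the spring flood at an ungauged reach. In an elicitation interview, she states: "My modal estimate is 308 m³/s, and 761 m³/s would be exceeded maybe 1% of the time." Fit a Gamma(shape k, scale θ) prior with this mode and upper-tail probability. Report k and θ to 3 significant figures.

Gamma(k,θ) with k>1 has mode (k−1)θ, so θ = 308/(k−1).
Need P(X < 761) = 0.99 with θ tied to k this way. Start at k = 2, θ = 308: P(X<761) ≈ 0.707.
Too low — raise k to concentrate. Iterating converges to k ≈ 6.75.
Then θ = 308/(6.75−1) ≈ 53.6.

k ≈ 6.75, θ ≈ 53.6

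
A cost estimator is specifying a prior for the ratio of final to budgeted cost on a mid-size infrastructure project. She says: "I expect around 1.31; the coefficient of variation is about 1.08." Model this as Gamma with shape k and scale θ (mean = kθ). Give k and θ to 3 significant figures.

k ≈ 0.857, θ ≈ 1.53

For Gamma(k, scale θ): mean = kθ, variance = kθ², so CV = 1/√k.
CV = 1.08, hence k = 1/CV² = 0.857.
Then θ = mean/k = 1.31/0.857 = 1.53.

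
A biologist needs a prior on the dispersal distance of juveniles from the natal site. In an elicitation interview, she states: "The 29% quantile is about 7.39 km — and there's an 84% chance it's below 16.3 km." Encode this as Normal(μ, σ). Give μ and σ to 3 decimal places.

The p-quantile of Normal(μ,σ) is μ + z_p·σ, with z_{0.29} = -0.5534 and z_{0.84} = 0.9945.
Eliminate σ: μ = (z₂·x₁ − z₁·x₂)/(z₂ − z₁) = (0.9945·7.39 − (-0.5534)·16.3)/1.548 = 10.576.
Then σ = (x₂ − x₁)/(z₂ − z₁) = (16.3 − 7.39)/1.548 = 5.756.

μ = 10.576, σ = 5.756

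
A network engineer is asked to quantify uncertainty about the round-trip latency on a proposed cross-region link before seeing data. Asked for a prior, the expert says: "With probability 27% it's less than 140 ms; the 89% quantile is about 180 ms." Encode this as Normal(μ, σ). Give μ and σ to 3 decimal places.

μ = 153.327, σ = 21.747

For Normal(μ,σ), the p-quantile is μ + z_p·σ. Here z_{0.27} = -0.6128, z_{0.89} = 1.227.
So 140 = μ − 0.6128σ and 180 = μ + 1.227σ.
Subtracting: σ = (180 − 140)/(1.227 − (-0.6128)) = 21.747.
Then μ = 140 − (-0.6128)·21.747 = 153.327.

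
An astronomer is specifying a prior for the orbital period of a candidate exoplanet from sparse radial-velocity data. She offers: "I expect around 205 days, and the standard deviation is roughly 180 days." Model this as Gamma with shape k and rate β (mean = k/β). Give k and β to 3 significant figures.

k ≈ 1.3, β ≈ 0.00633

For Gamma(k, rate β): mean = k/β, variance = k/β², so CV = 1/√k.
CV = SD/mean = 180/205 = 0.878, hence k = 1/CV² = 1.3.
Then β = k/mean = 1.3/205 = 0.00633.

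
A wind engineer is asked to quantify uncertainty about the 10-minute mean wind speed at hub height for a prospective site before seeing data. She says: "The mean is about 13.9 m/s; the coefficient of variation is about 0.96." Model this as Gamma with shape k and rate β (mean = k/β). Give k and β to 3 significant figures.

k ≈ 1.09, β ≈ 0.0781

For Gamma(k, rate β): mean = k/β, variance = k/β², so CV = 1/√k.
CV = 0.96, hence k = 1/CV² = 1.09.
Then β = k/mean = 1.09/13.9 = 0.0781.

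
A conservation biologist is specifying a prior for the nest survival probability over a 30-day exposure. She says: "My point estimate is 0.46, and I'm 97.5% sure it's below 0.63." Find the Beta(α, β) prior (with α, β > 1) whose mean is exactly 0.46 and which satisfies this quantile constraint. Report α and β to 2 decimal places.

With mean 0.46 fixed, write α = 0.46s, β = 0.54s where s = α+β.
Need P(θ < 0.63) = 0.975 under Beta(0.46s, 0.54s). Normal approximation: (q−m)/√(m(1−m)/s) ≈ z_{0.975} = 1.96, so s ≈ 0.46·0.54·(1.96)²/(0.63−0.46)² = 33.0.
At s = 33.0: P(θ<0.63) ≈ 0.976. Adjusting to match 0.975 gives s ≈ 32.47.
So α = 0.46·32.47 ≈ 14.94, β = 0.54·32.47 ≈ 17.53.

α ≈ 14.94, β ≈ 17.53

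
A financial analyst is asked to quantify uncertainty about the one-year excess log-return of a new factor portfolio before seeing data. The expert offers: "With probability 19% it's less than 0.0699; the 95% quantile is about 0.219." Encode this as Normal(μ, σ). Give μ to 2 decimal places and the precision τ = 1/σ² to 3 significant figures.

μ = 0.12, τ = 286

For Normal(μ,σ), the p-quantile is μ + z_p·σ. Here z_{0.19} = -0.8779, z_{0.95} = 1.645.
So 0.0699 = μ − 0.8779σ and 0.219 = μ + 1.645σ.
Subtracting: σ = (0.219 − 0.0699)/(1.645 − (-0.8779)) = 0.06.
Then μ = 0.0699 − (-0.8779)·0.06 = 0.12.
Precision τ = 1/σ² = 1/0.0591² = 286.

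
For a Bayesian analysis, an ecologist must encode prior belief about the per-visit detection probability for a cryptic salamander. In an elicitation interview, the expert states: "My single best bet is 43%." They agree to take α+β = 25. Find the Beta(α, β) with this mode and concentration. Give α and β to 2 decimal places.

For α,β > 1 the Beta mode is (α−1)/(α+β−2). With α+β = 25, the mode is (α−1)/23.
Set (α−1)/23 = 0.43 → α = 1 + 0.43·23 = 10.89.
β = 25 − α = 14.11.

α = 10.89, β = 14.11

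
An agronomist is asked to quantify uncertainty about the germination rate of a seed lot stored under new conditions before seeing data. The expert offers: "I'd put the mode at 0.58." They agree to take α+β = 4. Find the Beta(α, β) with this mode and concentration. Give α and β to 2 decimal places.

For α,β > 1 the Beta mode is (α−1)/(α+β−2). With α+β = 4, the mode is (α−1)/2.
Set (α−1)/2 = 0.58 → α = 1 + 0.58·2 = 2.16.
β = 4 − α = 1.84.

α = 2.16, β = 1.84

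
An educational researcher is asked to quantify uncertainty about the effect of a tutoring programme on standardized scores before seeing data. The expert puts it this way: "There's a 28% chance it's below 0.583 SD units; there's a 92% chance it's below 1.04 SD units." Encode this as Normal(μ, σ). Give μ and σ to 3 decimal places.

For Normal(μ,σ), the p-quantile is μ + z_p·σ. Here z_{0.28} = -0.5828, z_{0.92} = 1.405.
So 0.583 = μ − 0.5828σ and 1.04 = μ + 1.405σ.
Subtracting: σ = (1.04 − 0.583)/(1.405 − (-0.5828)) = 0.230.
Then μ = 0.583 − (-0.5828)·0.230 = 0.717.

μ = 0.717, σ = 0.230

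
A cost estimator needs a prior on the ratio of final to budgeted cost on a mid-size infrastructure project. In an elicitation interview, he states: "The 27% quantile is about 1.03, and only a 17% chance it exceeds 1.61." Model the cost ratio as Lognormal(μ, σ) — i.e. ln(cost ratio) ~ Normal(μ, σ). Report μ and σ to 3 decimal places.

μ ≈ 0.204, σ ≈ 0.285

If T ~ Lognormal(μ,σ) then ln T ~ Normal(μ,σ), so the p-quantile of ln T is μ + z_p·σ.
ln(1.03) = 0.02956 and ln(1.61) = 0.4762; z_{0.27} = -0.6128, z_{0.83} = 0.9542.
σ = (0.4762 − 0.02956)/(0.9542 − (-0.6128)) = 0.285.
μ = 0.02956 − (-0.6128)·0.285 = 0.204.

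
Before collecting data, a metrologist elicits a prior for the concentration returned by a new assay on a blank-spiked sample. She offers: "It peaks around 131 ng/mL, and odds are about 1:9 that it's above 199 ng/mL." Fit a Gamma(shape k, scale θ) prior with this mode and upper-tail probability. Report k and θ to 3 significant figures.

k ≈ 11.7, θ ≈ 12.3

Gamma(k,θ) with k>1 has mode (k−1)θ, so θ = 131/(k−1).
Need P(X < 199) = 0.9 with θ tied to k this way. Start at k = 2, θ = 131: P(X<199) ≈ 0.449.
Too low — raise k to concentrate. Iterating converges to k ≈ 11.7.
Then θ = 131/(11.7−1) ≈ 12.3.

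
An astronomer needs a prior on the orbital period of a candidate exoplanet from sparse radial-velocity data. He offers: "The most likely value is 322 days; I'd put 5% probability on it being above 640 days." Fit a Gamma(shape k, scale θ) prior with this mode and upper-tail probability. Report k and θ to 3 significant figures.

k ≈ 6.88, θ ≈ 54.8

Gamma(k,θ) with k>1 has mode (k−1)θ, so θ = 322/(k−1).
Need P(X < 640) = 0.95 with θ tied to k this way. Start at k = 2, θ = 322: P(X<640) ≈ 0.591.
Too low — raise k to concentrate. Iterating converges to k ≈ 6.88.
Then θ = 322/(6.88−1) ≈ 54.8.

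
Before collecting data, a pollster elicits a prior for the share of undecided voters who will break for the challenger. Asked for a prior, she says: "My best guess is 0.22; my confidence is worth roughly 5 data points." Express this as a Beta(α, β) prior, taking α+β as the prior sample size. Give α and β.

α = 1.1, β = 3.9

Under the effective-sample-size interpretation, Beta(α, β) has prior mean α/(α+β) and prior sample size α+β.
So α+β = 5 and α/(α+β) = 0.22, giving α = 0.22·5 = 1.1 and β = 5 − 1.1 = 3.9.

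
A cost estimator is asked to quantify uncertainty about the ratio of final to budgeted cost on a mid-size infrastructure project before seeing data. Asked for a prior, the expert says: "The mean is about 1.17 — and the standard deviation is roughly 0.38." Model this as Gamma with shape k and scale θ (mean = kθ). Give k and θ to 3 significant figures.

k ≈ 9.48, θ ≈ 0.123

For Gamma(k, scale θ): mean = kθ, variance = kθ², so CV = 1/√k.
CV = SD/mean = 0.38/1.17 = 0.3248, hence k = 1/CV² = 9.48.
Then θ = mean/k = 1.17/9.48 = 0.123.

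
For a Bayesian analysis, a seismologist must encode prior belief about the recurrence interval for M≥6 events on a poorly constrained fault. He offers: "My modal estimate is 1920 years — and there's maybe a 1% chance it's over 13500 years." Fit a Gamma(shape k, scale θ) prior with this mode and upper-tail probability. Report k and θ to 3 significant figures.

Gamma(k,θ) with k>1 has mode (k−1)θ, so θ = 1920/(k−1).
Need P(X < 13500) = 0.99 with θ tied to k this way. Start at k = 2, θ = 1920: P(X<13500) ≈ 0.993.
Too high — lower k to spread out. Iterating converges to k ≈ 1.92.
Then θ = 1920/(1.92−1) ≈ 2080.

k ≈ 1.92, θ ≈ 2080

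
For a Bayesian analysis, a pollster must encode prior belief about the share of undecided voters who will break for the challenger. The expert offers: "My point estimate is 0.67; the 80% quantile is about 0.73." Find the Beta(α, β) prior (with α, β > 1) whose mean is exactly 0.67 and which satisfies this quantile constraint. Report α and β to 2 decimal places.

With mean 0.67 fixed, write α = 0.67s, β = 0.33s where s = α+β.
Need P(θ < 0.73) = 0.8 under Beta(0.67s, 0.33s). Normal approximation: (q−m)/√(m(1−m)/s) ≈ z_{0.8} = 0.842, so s ≈ 0.67·0.33·(0.842)²/(0.73−0.67)² = 43.5.
At s = 43.5: P(θ<0.73) ≈ 0.797. Adjusting to match 0.8 gives s ≈ 44.52.
So α = 0.67·44.52 ≈ 29.83, β = 0.33·44.52 ≈ 14.69.

α ≈ 29.83, β ≈ 14.69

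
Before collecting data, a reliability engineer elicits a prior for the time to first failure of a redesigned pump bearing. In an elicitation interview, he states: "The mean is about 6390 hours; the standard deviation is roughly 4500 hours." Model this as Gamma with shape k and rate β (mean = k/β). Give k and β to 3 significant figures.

k ≈ 2.02, β ≈ 0.000316

For Gamma(k, rate β): mean = k/β, variance = k/β², so CV = 1/√k.
CV = SD/mean = 4500/6390 = 0.7042, hence k = 1/CV² = 2.02.
Then β = k/mean = 2.02/6390 = 0.000316.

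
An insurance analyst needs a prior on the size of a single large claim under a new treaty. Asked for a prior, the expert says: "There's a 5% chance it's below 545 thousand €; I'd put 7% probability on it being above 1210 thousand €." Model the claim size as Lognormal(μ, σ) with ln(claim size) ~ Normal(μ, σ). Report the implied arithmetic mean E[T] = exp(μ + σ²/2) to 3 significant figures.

If T ~ Lognormal(μ,σ) then ln T ~ Normal(μ,σ), so the p-quantile of ln T is μ + z_p·σ.
ln(545) = 6.301 and ln(1210) = 7.098; z_{0.05} = -1.645, z_{0.93} = 1.476.
σ = (7.098 − 6.301)/(1.476 − (-1.645)) = 0.256.
μ = 6.301 − (-1.645)·0.256 = 6.721.
E[T] = exp(μ + σ²/2) = exp(6.721 + 0.0327) = 857 thousand €.

E[T] ≈ 857 thousand €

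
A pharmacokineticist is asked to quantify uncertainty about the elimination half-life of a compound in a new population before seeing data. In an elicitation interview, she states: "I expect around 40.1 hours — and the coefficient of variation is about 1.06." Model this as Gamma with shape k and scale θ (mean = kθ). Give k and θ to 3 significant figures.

k ≈ 0.89, θ ≈ 45.1

For Gamma(k, scale θ): mean = kθ, variance = kθ², so CV = 1/√k.
CV = 1.06, hence k = 1/CV² = 0.89.
Then θ = mean/k = 40.1/0.89 = 45.1.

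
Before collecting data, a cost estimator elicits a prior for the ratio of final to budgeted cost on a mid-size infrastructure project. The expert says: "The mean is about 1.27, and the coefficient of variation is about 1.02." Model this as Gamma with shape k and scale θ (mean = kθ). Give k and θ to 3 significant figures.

For Gamma(k, scale θ): mean = kθ, variance = kθ², so CV = 1/√k.
CV = 1.02, hence k = 1/CV² = 0.961.
Then θ = mean/k = 1.27/0.961 = 1.32.

k ≈ 0.961, θ ≈ 1.32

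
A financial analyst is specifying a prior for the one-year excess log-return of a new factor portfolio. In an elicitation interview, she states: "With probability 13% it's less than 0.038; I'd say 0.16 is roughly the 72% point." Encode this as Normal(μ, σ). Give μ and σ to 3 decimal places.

The p-quantile of Normal(μ,σ) is μ + z_p·σ, with z_{0.13} = -1.126 and z_{0.72} = 0.5828.
Eliminate σ: μ = (z₂·x₁ − z₁·x₂)/(z₂ − z₁) = (0.5828·0.038 − (-1.126)·0.16)/1.709 = 0.118.
Then σ = (x₂ − x₁)/(z₂ − z₁) = (0.16 − 0.038)/1.709 = 0.071.

μ = 0.118, σ = 0.071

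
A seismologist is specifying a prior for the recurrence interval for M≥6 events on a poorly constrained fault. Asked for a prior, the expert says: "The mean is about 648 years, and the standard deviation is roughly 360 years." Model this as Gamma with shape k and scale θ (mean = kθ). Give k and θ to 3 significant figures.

For Gamma(k, scale θ): mean = kθ, variance = kθ², so CV = 1/√k.
CV = SD/mean = 360/648 = 0.5556, hence k = 1/CV² = 3.24.
Then θ = mean/k = 648/3.24 = 200.

k ≈ 3.24, θ ≈ 200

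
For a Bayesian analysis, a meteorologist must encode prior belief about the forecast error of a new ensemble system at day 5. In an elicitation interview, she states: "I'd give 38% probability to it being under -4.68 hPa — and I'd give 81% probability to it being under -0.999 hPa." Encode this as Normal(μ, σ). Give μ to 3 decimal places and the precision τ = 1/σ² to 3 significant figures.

μ = -3.730, τ = 0.103

The p-quantile of Normal(μ,σ) is μ + z_p·σ, with z_{0.38} = -0.3055 and z_{0.81} = 0.8779.
Eliminate σ: μ = (z₂·x₁ − z₁·x₂)/(z₂ − z₁) = (0.8779·-4.68 − (-0.3055)·-0.999)/1.183 = -3.730.
Then σ = (x₂ − x₁)/(z₂ − z₁) = (-0.999 − -4.68)/1.183 = 3.111.
Precision τ = 1/σ² = 1/3.111² = 0.103.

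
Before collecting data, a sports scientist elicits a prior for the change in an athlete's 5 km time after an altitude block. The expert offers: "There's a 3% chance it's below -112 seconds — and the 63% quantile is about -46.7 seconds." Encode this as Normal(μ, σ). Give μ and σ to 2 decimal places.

μ = -56.49, σ = 29.51

For Normal(μ,σ), the p-quantile is μ + z_p·σ. Here z_{0.03} = -1.881, z_{0.63} = 0.3319.
So -112 = μ − 1.881σ and -46.7 = μ + 0.3319σ.
Subtracting: σ = (-46.7 − -112)/(0.3319 − (-1.881)) = 29.51.
Then μ = -112 − (-1.881)·29.51 = -56.49.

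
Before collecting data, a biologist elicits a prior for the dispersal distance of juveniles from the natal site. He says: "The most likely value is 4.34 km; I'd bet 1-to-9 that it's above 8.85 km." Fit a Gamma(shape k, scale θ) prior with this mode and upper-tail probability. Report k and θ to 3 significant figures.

k ≈ 4.78, θ ≈ 1.15

Gamma(k,θ) with k>1 has mode (k−1)θ, so θ = 4.34/(k−1).
Need P(X < 8.85) = 0.9 with θ tied to k this way. Start at k = 2, θ = 4.34: P(X<8.85) ≈ 0.604.
Too low — raise k to concentrate. Iterating converges to k ≈ 4.78.
Then θ = 4.34/(4.78−1) ≈ 1.15.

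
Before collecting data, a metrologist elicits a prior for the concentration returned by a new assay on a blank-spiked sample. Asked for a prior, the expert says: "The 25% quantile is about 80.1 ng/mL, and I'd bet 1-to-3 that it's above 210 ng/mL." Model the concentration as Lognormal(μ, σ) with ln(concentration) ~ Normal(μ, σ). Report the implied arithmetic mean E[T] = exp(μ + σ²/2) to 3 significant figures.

E[T] ≈ 167 ng/mL

If T ~ Lognormal(μ,σ) then ln T ~ Normal(μ,σ), so the p-quantile of ln T is μ + z_p·σ.
ln(80.1) = 4.383 and ln(210) = 5.347; z_{0.25} = -0.6745, z_{0.75} = 0.6745.
σ = (5.347 − 4.383)/(0.6745 − (-0.6745)) = 0.714.
μ = 4.383 − (-0.6745)·0.714 = 4.865.
E[T] = exp(μ + σ²/2) = exp(4.865 + 0.2552) = 167 ng/mL.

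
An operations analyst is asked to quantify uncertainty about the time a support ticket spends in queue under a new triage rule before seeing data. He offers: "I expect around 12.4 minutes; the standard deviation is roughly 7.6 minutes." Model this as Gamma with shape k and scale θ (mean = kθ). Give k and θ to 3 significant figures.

k ≈ 2.66, θ ≈ 4.66

For Gamma(k, scale θ): mean = kθ, variance = kθ², so CV = 1/√k.
CV = SD/mean = 7.6/12.4 = 0.6129, hence k = 1/CV² = 2.66.
Then θ = mean/k = 12.4/2.66 = 4.66.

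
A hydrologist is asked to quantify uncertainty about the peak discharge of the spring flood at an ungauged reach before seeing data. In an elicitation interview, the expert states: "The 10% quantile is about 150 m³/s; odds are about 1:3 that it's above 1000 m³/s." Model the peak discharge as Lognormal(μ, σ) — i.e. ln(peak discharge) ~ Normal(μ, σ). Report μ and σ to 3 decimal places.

If T ~ Lognormal(μ,σ) then ln T ~ Normal(μ,σ), so the p-quantile of ln T is μ + z_p·σ.
ln(150) = 5.011 and ln(1000) = 6.908; z_{0.1} = -1.282, z_{0.75} = 0.6745.
σ = (6.908 − 5.011)/(0.6745 − (-1.282)) = 0.970.
μ = 5.011 − (-1.282)·0.970 = 6.254.

μ ≈ 6.254, σ ≈ 0.970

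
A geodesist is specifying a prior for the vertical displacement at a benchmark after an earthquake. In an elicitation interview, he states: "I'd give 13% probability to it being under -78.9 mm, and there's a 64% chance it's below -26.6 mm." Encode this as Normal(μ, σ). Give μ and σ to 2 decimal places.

The p-quantile of Normal(μ,σ) is μ + z_p·σ, with z_{0.13} = -1.126 and z_{0.64} = 0.3585.
Eliminate σ: μ = (z₂·x₁ − z₁·x₂)/(z₂ − z₁) = (0.3585·-78.9 − (-1.126)·-26.6)/1.485 = -39.23.
Then σ = (x₂ − x₁)/(z₂ − z₁) = (-26.6 − -78.9)/1.485 = 35.22.

μ = -39.23, σ = 35.22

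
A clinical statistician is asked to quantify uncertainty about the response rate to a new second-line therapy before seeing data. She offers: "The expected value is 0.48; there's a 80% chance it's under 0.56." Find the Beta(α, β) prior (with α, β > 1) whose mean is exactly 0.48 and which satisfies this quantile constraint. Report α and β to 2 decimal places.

α ≈ 13.28, β ≈ 14.39

With mean 0.48 fixed, write α = 0.48s, β = 0.52s where s = α+β.
Need P(θ < 0.56) = 0.8 under Beta(0.48s, 0.52s). Normal approximation: (q−m)/√(m(1−m)/s) ≈ z_{0.8} = 0.842, so s ≈ 0.48·0.52·(0.842)²/(0.56−0.48)² = 27.6.
At s = 27.6: P(θ<0.56) ≈ 0.800. Adjusting to match 0.8 gives s ≈ 27.67.
So α = 0.48·27.67 ≈ 13.28, β = 0.52·27.67 ≈ 14.39.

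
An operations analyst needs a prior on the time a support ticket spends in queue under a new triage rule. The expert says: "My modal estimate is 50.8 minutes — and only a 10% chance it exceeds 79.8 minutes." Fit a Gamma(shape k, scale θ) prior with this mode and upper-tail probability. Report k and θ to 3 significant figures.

Gamma(k,θ) with k>1 has mode (k−1)θ, so θ = 50.8/(k−1).
Need P(X < 79.8) = 0.9 with θ tied to k this way. Start at k = 2, θ = 50.8: P(X<79.8) ≈ 0.466.
Too low — raise k to concentrate. Iterating converges to k ≈ 10.2.
Then θ = 50.8/(10.2−1) ≈ 5.53.

k ≈ 10.2, θ ≈ 5.53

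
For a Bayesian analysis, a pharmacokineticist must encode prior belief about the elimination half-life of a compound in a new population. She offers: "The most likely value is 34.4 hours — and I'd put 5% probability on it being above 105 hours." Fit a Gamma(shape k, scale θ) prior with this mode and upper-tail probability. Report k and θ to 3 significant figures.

k ≈ 3.12, θ ≈ 16.2

Gamma(k,θ) with k>1 has mode (k−1)θ, so θ = 34.4/(k−1).
Need P(X < 105) = 0.95 with θ tied to k this way. Start at k = 2, θ = 34.4: P(X<105) ≈ 0.809.
Too low — raise k to concentrate. Iterating converges to k ≈ 3.12.
Then θ = 34.4/(3.12−1) ≈ 16.2.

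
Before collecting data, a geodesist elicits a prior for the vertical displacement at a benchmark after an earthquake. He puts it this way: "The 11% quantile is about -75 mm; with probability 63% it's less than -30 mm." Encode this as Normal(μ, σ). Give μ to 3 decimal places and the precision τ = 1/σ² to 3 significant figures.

The p-quantile of Normal(μ,σ) is μ + z_p·σ, with z_{0.11} = -1.227 and z_{0.63} = 0.3319.
Eliminate σ: μ = (z₂·x₁ − z₁·x₂)/(z₂ − z₁) = (0.3319·-75 − (-1.227)·-30)/1.558 = -39.583.
Then σ = (x₂ − x₁)/(z₂ − z₁) = (-30 − -75)/1.558 = 28.876.
Precision τ = 1/σ² = 1/28.88² = 0.0012.

μ = -39.583, τ = 0.0012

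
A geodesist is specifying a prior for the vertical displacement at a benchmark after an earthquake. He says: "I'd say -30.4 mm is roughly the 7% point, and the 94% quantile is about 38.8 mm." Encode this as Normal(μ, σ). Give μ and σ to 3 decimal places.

For Normal(μ,σ), the p-quantile is μ + z_p·σ. Here z_{0.07} = -1.476, z_{0.94} = 1.555.
So -30.4 = μ − 1.476σ and 38.8 = μ + 1.555σ.
Subtracting: σ = (38.8 − -30.4)/(1.555 − (-1.476)) = 22.834.
Then μ = -30.4 − (-1.476)·22.834 = 3.298.

μ = 3.298, σ = 22.834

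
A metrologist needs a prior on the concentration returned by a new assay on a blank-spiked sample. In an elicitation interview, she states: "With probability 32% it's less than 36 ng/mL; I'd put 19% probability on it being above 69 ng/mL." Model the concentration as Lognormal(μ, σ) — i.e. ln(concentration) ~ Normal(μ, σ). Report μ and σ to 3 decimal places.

μ ≈ 3.810, σ ≈ 0.483

If T ~ Lognormal(μ,σ) then ln T ~ Normal(μ,σ), so the p-quantile of ln T is μ + z_p·σ.
ln(36) = 3.584 and ln(69) = 4.234; z_{0.32} = -0.4677, z_{0.81} = 0.8779.
σ = (4.234 − 3.584)/(0.8779 − (-0.4677)) = 0.483.
μ = 3.584 − (-0.4677)·0.483 = 3.810.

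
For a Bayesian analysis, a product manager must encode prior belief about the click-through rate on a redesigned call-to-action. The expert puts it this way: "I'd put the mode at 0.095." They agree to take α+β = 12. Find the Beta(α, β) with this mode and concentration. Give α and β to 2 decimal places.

α = 1.95, β = 10.05

For α,β > 1 the Beta mode is (α−1)/(α+β−2). With α+β = 12, the mode is (α−1)/10.
Set (α−1)/10 = 0.095 → α = 1 + 0.095·10 = 1.95.
β = 12 − α = 10.05.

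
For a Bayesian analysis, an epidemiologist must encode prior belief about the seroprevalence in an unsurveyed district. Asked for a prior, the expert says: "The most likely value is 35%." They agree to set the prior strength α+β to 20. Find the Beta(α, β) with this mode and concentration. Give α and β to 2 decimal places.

For α,β > 1 the Beta mode is (α−1)/(α+β−2). With α+β = 20, the mode is (α−1)/18.
Set (α−1)/18 = 0.35 → α = 1 + 0.35·18 = 7.30.
β = 20 − α = 12.70.

α = 7.30, β = 12.70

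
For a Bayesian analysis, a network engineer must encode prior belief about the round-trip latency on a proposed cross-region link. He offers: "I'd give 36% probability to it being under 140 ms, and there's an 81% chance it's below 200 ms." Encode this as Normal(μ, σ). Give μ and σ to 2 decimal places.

μ = 157.40, σ = 48.53

For Normal(μ,σ), the p-quantile is μ + z_p·σ. Here z_{0.36} = -0.3585, z_{0.81} = 0.8779.
So 140 = μ − 0.3585σ and 200 = μ + 0.8779σ.
Subtracting: σ = (200 − 140)/(0.8779 − (-0.3585)) = 48.53.
Then μ = 140 − (-0.3585)·48.53 = 157.40.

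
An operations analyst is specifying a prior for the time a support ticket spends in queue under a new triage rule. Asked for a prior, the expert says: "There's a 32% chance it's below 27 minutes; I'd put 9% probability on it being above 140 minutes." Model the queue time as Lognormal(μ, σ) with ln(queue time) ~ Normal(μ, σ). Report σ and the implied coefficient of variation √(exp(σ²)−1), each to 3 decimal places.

σ ≈ 0.910, CV ≈ 1.135

If T ~ Lognormal(μ,σ) then ln T ~ Normal(μ,σ), so the p-quantile of ln T is μ + z_p·σ.
ln(27) = 3.296 and ln(140) = 4.942; z_{0.32} = -0.4677, z_{0.91} = 1.341.
σ = (4.942 − 3.296)/(1.341 − (-0.4677)) = 0.910.
μ = 3.296 − (-0.4677)·0.910 = 3.721.
CV = √(exp(σ²)−1) = √(exp(0.8282)−1) = 1.135.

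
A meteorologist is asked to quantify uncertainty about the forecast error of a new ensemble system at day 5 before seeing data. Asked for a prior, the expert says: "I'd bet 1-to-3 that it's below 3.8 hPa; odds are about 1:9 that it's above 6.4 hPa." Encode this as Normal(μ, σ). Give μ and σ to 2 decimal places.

μ = 4.70, σ = 1.33

The p-quantile of Normal(μ,σ) is μ + z_p·σ, with z_{0.25} = -0.6745 and z_{0.9} = 1.282.
Eliminate σ: μ = (z₂·x₁ − z₁·x₂)/(z₂ − z₁) = (1.282·3.8 − (-0.6745)·6.4)/1.956 = 4.70.
Then σ = (x₂ − x₁)/(z₂ − z₁) = (6.4 − 3.8)/1.956 = 1.33.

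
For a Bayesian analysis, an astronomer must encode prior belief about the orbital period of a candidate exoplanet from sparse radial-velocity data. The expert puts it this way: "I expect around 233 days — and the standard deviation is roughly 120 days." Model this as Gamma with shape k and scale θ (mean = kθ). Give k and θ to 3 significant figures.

For Gamma(k, scale θ): mean = kθ, variance = kθ², so CV = 1/√k.
CV = SD/mean = 120/233 = 0.515, hence k = 1/CV² = 3.77.
Then θ = mean/k = 233/3.77 = 61.8.

k ≈ 3.77, θ ≈ 61.8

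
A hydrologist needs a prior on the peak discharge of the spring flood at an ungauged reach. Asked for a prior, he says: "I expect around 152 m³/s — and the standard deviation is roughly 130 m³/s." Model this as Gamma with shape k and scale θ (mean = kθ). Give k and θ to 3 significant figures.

k ≈ 1.37, θ ≈ 111

For Gamma(k, scale θ): mean = kθ, variance = kθ², so CV = 1/√k.
CV = SD/mean = 130/152 = 0.8553, hence k = 1/CV² = 1.37.
Then θ = mean/k = 152/1.37 = 111.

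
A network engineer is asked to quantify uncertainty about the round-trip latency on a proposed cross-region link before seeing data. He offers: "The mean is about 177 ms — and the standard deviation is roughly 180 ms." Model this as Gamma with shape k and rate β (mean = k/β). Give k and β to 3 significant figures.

k ≈ 0.967, β ≈ 0.00546

For Gamma(k, rate β): mean = k/β, variance = k/β², so CV = 1/√k.
CV = SD/mean = 180/177 = 1.017, hence k = 1/CV² = 0.967.
Then β = k/mean = 0.967/177 = 0.00546.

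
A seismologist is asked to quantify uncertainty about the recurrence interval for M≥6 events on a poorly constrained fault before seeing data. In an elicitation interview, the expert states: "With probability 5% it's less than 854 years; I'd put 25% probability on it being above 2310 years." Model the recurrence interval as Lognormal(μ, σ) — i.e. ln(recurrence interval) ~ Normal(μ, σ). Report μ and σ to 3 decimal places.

If T ~ Lognormal(μ,σ) then ln T ~ Normal(μ,σ), so the p-quantile of ln T is μ + z_p·σ.
ln(854) = 6.75 and ln(2310) = 7.745; z_{0.05} = -1.645, z_{0.75} = 0.6745.
σ = (7.745 − 6.75)/(0.6745 − (-1.645)) = 0.429.
μ = 6.75 − (-1.645)·0.429 = 7.456.

μ ≈ 7.456, σ ≈ 0.429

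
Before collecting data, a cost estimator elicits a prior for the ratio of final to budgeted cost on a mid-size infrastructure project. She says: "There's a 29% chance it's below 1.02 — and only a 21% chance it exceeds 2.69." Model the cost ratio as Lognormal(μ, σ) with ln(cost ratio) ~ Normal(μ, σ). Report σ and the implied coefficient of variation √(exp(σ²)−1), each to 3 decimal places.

σ ≈ 0.713, CV ≈ 0.814

If T ~ Lognormal(μ,σ) then ln T ~ Normal(μ,σ), so the p-quantile of ln T is μ + z_p·σ.
ln(1.02) = 0.0198 and ln(2.69) = 0.9895; z_{0.29} = -0.5534, z_{0.79} = 0.8064.
σ = (0.9895 − 0.0198)/(0.8064 − (-0.5534)) = 0.713.
μ = 0.0198 − (-0.5534)·0.713 = 0.414.
CV = √(exp(σ²)−1) = √(exp(0.5086)−1) = 0.814.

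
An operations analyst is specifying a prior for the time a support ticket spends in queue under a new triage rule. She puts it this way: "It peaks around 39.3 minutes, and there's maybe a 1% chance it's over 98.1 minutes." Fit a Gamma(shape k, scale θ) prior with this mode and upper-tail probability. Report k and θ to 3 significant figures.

k ≈ 6.61, θ ≈ 7

Gamma(k,θ) with k>1 has mode (k−1)θ, so θ = 39.3/(k−1).
Need P(X < 98.1) = 0.99 with θ tied to k this way. Start at k = 2, θ = 39.3: P(X<98.1) ≈ 0.712.
Too low — raise k to concentrate. Iterating converges to k ≈ 6.61.
Then θ = 39.3/(6.61−1) ≈ 7.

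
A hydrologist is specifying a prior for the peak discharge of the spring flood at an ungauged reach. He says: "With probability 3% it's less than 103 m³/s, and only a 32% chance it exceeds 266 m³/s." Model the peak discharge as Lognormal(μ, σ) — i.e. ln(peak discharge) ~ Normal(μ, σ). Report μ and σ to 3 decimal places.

If T ~ Lognormal(μ,σ) then ln T ~ Normal(μ,σ), so the p-quantile of ln T is μ + z_p·σ.
ln(103) = 4.635 and ln(266) = 5.583; z_{0.03} = -1.881, z_{0.68} = 0.4677.
σ = (5.583 − 4.635)/(0.4677 − (-1.881)) = 0.404.
μ = 4.635 − (-1.881)·0.404 = 5.395.

μ ≈ 5.395, σ ≈ 0.404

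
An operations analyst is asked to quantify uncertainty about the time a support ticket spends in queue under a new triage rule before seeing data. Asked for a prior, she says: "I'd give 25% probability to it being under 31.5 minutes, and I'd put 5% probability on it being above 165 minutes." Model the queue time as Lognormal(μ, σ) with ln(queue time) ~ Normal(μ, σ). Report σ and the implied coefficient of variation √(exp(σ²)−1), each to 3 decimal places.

If T ~ Lognormal(μ,σ) then ln T ~ Normal(μ,σ), so the p-quantile of ln T is μ + z_p·σ.
ln(31.5) = 3.45 and ln(165) = 5.106; z_{0.25} = -0.6745, z_{0.95} = 1.645.
σ = (5.106 − 3.45)/(1.645 − (-0.6745)) = 0.714.
μ = 3.45 − (-0.6745)·0.714 = 3.932.
CV = √(exp(σ²)−1) = √(exp(0.5098)−1) = 0.815.

σ ≈ 0.714, CV ≈ 0.815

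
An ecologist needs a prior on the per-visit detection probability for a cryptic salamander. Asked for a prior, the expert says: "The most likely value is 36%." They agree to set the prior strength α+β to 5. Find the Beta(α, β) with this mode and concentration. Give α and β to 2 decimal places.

For α,β > 1 the Beta mode is (α−1)/(α+β−2). With α+β = 5, the mode is (α−1)/3.
Set (α−1)/3 = 0.36 → α = 1 + 0.36·3 = 2.08.
β = 5 − α = 2.92.

α = 2.08, β = 2.92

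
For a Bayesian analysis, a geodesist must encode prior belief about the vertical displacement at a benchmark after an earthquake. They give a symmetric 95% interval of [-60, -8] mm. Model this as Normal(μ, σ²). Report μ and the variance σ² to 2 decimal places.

A symmetric 95% interval runs μ ± z·σ with z = 1.96.
Half-width = 26, so σ = 26/1.96 = 13.266 and σ² = 175.97.
μ is the interval midpoint, -34.00.

μ = -34.00, σ² = 175.97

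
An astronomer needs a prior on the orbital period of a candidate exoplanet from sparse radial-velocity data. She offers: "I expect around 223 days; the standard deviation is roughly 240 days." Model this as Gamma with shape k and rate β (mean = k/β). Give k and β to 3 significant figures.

k ≈ 0.863, β ≈ 0.00387

For Gamma(k, rate β): mean = k/β, variance = k/β², so CV = 1/√k.
CV = SD/mean = 240/223 = 1.076, hence k = 1/CV² = 0.863.
Then β = k/mean = 0.863/223 = 0.00387.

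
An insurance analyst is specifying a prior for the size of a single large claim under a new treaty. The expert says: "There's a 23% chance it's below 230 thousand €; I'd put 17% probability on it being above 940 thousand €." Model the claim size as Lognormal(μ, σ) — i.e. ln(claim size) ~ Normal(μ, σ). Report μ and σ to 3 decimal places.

μ ≈ 6.052, σ ≈ 0.832

If T ~ Lognormal(μ,σ) then ln T ~ Normal(μ,σ), so the p-quantile of ln T is μ + z_p·σ.
ln(230) = 5.438 and ln(940) = 6.846; z_{0.23} = -0.7388, z_{0.83} = 0.9542.
σ = (6.846 − 5.438)/(0.9542 − (-0.7388)) = 0.832.
μ = 5.438 − (-0.7388)·0.832 = 6.052.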